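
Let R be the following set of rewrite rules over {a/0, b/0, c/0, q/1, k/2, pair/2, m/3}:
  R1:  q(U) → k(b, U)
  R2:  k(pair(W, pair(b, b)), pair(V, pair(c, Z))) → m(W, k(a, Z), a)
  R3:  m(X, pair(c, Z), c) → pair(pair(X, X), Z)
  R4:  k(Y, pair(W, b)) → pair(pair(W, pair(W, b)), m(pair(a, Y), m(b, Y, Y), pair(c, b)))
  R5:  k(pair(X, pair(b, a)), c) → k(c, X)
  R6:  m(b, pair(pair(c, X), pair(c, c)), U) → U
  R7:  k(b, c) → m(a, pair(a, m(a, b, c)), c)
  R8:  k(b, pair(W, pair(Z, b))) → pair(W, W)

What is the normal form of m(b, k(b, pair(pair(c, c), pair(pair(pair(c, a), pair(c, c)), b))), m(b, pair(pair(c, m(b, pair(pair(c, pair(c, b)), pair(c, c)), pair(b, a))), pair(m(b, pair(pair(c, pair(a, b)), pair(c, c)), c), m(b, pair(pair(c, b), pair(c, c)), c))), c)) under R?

1. m(b, k(b, pair(pair(c, c), pair(pair(pair(c, a), pair(c, c)), b))), m(b, pair(pair(c, m(b, pair(pair(c, pair(c, b)), pair(c, c)), pair(b, a))), pair(m(b, pair(pair(c, pair(a, b)), pair(c, c)), c), m(b, pair(pair(c, b), pair(c, c)), c))), c))  →  m(b, pair(pair(c, c), pair(c, c)), m(b, pair(pair(c, m(b, pair(pair(c, pair(c, b)), pair(c, c)), pair(b, a))), pair(m(b, pair(pair(c, pair(a, b)), pair(c, c)), c), m(b, pair(pair(c, b), pair(c, c)), c))), c))   [R8 at 2]
2. m(b, pair(pair(c, c), pair(c, c)), m(b, pair(pair(c, m(b, pair(pair(c, pair(c, b)), pair(c, c)), pair(b, a))), pair(m(b, pair(pair(c, pair(a, b)), pair(c, c)), c), m(b, pair(pair(c, b), pair(c, c)), c))), c))  →  m(b, pair(pair(c, m(b, pair(pair(c, pair(c, b)), pair(c, c)), pair(b, a))), pair(m(b, pair(pair(c, pair(a, b)), pair(c, c)), c), m(b, pair(pair(c, b), pair(c, c)), c))), c)   [R6 at ε]
3. m(b, pair(pair(c, m(b, pair(pair(c, pair(c, b)), pair(c, c)), pair(b, a))), pair(m(b, pair(pair(c, pair(a, b)), pair(c, c)), c), m(b, pair(pair(c, b), pair(c, c)), c))), c)  →  m(b, pair(pair(c, pair(b, a)), pair(m(b, pair(pair(c, pair(a, b)), pair(c, c)), c), m(b, pair(pair(c, b), pair(c, c)), c))), c)   [R6 at 2.1.2]
4. m(b, pair(pair(c, pair(b, a)), pair(m(b, pair(pair(c, pair(a, b)), pair(c, c)), c), m(b, pair(pair(c, b), pair(c, c)), c))), c)  →  m(b, pair(pair(c, pair(b, a)), pair(c, m(b, pair(pair(c, b), pair(c, c)), c))), c)   [R6 at 2.2.1]
5. m(b, pair(pair(c, pair(b, a)), pair(c, m(b, pair(pair(c, b), pair(c, c)), c))), c)  →  m(b, pair(pair(c, pair(b, a)), pair(c, c)), c)   [R6 at 2.2.2]
6. m(b, pair(pair(c, pair(b, a)), pair(c, c)), c)  →  c   [R6 at ε]

c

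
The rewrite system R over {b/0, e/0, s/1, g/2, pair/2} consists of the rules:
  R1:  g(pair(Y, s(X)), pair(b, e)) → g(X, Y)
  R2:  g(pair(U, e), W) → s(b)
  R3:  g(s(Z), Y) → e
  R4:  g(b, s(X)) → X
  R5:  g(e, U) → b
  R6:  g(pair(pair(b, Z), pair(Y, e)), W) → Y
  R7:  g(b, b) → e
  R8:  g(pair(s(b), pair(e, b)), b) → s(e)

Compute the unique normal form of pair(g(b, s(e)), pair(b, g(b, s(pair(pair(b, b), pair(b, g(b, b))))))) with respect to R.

1. pair(g(b, s(e)), pair(b, g(b, s(pair(pair(b, b), pair(b, g(b, b)))))))  →  pair(e, pair(b, g(b, s(pair(pair(b, b), pair(b, g(b, b)))))))   [R4 at 1]
2. pair(e, pair(b, g(b, s(pair(pair(b, b), pair(b, g(b, b)))))))  →  pair(e, pair(b, pair(pair(b, b), pair(b, g(b, b)))))   [R4 at 2.2]
3. pair(e, pair(b, pair(pair(b, b), pair(b, g(b, b)))))  →  pair(e, pair(b, pair(pair(b, b), pair(b, e))))   [R7 at 2.2.2.2]

pair(e, pair(b, pair(pair(b, b), pair(b, e))))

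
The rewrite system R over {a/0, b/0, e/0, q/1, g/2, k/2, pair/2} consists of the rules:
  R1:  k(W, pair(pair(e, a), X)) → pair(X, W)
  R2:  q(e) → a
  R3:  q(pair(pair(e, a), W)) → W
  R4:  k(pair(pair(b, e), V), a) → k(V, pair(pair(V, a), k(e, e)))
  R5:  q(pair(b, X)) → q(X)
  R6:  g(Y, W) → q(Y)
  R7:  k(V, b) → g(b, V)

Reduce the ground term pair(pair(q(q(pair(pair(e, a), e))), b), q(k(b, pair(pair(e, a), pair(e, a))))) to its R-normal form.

1. pair(pair(q(q(pair(pair(e, a), e))), b), q(k(b, pair(pair(e, a), pair(e, a)))))  →  pair(pair(q(e), b), q(k(b, pair(pair(e, a), pair(e, a)))))   [R3 at 1.1.1]
2. pair(pair(q(e), b), q(k(b, pair(pair(e, a), pair(e, a)))))  →  pair(pair(a, b), q(k(b, pair(pair(e, a), pair(e, a)))))   [R2 at 1.1]
3. pair(pair(a, b), q(k(b, pair(pair(e, a), pair(e, a)))))  →  pair(pair(a, b), q(pair(pair(e, a), b)))   [R1 at 2.1]
4. pair(pair(a, b), q(pair(pair(e, a), b)))  →  pair(pair(a, b), b)   [R3 at 2]

pair(pair(a, b), b)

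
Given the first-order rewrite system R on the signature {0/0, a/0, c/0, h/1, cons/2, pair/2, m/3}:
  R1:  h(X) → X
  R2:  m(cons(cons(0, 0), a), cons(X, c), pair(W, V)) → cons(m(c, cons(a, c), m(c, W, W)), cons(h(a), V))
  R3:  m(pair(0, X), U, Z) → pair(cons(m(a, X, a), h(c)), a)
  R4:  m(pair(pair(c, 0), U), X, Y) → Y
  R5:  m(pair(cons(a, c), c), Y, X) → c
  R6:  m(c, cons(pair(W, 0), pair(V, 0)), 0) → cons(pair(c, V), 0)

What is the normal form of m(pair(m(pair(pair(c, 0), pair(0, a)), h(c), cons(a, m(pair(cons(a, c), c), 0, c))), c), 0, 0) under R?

c

1. m(pair(m(pair(pair(c, 0), pair(0, a)), h(c), cons(a, m(pair(cons(a, c), c), 0, c))), c), 0, 0)  →  m(pair(cons(a, m(pair(cons(a, c), c), 0, c)), c), 0, 0)   [R4 at 1.1]
2. m(pair(cons(a, m(pair(cons(a, c), c), 0, c)), c), 0, 0)  →  m(pair(cons(a, c), c), 0, 0)   [R5 at 1.1.2]
3. m(pair(cons(a, c), c), 0, 0)  →  c   [R5 at ε]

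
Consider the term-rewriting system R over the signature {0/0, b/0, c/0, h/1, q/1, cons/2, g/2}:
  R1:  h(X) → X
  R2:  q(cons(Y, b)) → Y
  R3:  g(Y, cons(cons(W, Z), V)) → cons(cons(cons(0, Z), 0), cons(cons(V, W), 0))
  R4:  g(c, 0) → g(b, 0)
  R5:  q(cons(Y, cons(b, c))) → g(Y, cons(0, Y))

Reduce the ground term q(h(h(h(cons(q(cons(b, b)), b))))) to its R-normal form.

b

1. q(h(h(h(cons(q(cons(b, b)), b)))))  →  q(h(h(cons(q(cons(b, b)), b))))   [R1 at 1]
2. q(h(h(cons(q(cons(b, b)), b))))  →  q(h(cons(q(cons(b, b)), b)))   [R1 at 1]
3. q(h(cons(q(cons(b, b)), b)))  →  q(cons(q(cons(b, b)), b))   [R1 at 1]
4. q(cons(q(cons(b, b)), b))  →  q(cons(b, b))   [R2 at ε]
5. q(cons(b, b))  →  b   [R2 at ε]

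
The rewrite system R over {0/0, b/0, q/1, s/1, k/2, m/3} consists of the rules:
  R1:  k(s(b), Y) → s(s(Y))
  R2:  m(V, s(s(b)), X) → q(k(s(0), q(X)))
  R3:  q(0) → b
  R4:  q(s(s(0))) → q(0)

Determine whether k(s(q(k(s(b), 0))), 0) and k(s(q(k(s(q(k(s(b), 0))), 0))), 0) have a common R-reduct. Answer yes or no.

yes — NF(t₁) = s(s(0)), NF(t₂) = s(s(0))

Reduce t₁ = k(s(q(k(s(b), 0))), 0):
1. k(s(q(k(s(b), 0))), 0)  →  k(s(q(s(s(0)))), 0)   [R1 at 1.1.1]
2. k(s(q(s(s(0)))), 0)  →  k(s(q(0)), 0)   [R4 at 1.1]
3. k(s(q(0)), 0)  →  k(s(b), 0)   [R3 at 1.1]
4. k(s(b), 0)  →  s(s(0))   [R1 at ε]

Reduce t₂ = k(s(q(k(s(q(k(s(b), 0))), 0))), 0):
1. k(s(q(k(s(q(k(s(b), 0))), 0))), 0)  →  k(s(q(k(s(q(s(s(0)))), 0))), 0)   [R1 at 1.1.1.1.1.1]
2. k(s(q(k(s(q(s(s(0)))), 0))), 0)  →  k(s(q(k(s(q(0)), 0))), 0)   [R4 at 1.1.1.1.1]
3. k(s(q(k(s(q(0)), 0))), 0)  →  k(s(q(k(s(b), 0))), 0)   [R3 at 1.1.1.1.1]
4. k(s(q(k(s(b), 0))), 0)  →  k(s(q(s(s(0)))), 0)   [R1 at 1.1.1]
5. k(s(q(s(s(0)))), 0)  →  k(s(q(0)), 0)   [R4 at 1.1]
6. k(s(q(0)), 0)  →  k(s(b), 0)   [R3 at 1.1]
7. k(s(b), 0)  →  s(s(0))   [R1 at ε]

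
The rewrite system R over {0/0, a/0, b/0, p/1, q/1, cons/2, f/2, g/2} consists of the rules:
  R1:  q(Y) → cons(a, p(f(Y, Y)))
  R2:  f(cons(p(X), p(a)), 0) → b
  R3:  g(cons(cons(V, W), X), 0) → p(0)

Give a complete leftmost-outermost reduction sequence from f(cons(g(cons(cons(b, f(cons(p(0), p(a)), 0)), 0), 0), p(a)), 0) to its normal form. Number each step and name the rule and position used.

1. f(cons(g(cons(cons(b, f(cons(p(0), p(a)), 0)), 0), 0), p(a)), 0)  →  f(cons(p(0), p(a)), 0)   [R3 at 1.1]
2. f(cons(p(0), p(a)), 0)  →  b   [R2 at ε]

b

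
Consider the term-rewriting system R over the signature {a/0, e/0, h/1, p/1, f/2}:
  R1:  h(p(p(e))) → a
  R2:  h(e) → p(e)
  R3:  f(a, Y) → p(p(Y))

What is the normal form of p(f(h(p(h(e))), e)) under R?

1. p(f(h(p(h(e))), e))  →  p(f(h(p(p(e))), e))   [R2 at 1.1.1.1]
2. p(f(h(p(p(e))), e))  →  p(f(a, e))   [R1 at 1.1]
3. p(f(a, e))  →  p(p(p(e)))   [R3 at 1]

p(p(p(e)))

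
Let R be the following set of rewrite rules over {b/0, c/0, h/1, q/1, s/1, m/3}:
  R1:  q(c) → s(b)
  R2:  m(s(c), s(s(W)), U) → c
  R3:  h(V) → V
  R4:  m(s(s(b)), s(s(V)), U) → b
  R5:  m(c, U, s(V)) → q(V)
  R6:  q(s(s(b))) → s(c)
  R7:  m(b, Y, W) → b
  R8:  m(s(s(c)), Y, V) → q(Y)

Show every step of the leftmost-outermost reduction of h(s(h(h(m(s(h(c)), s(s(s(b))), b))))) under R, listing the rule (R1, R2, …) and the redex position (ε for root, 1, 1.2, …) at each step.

1. h(s(h(h(m(s(h(c)), s(s(s(b))), b)))))  →  s(h(h(m(s(h(c)), s(s(s(b))), b))))   [R3 at ε]
2. s(h(h(m(s(h(c)), s(s(s(b))), b))))  →  s(h(m(s(h(c)), s(s(s(b))), b)))   [R3 at 1]
3. s(h(m(s(h(c)), s(s(s(b))), b)))  →  s(m(s(h(c)), s(s(s(b))), b))   [R3 at 1]
4. s(m(s(h(c)), s(s(s(b))), b))  →  s(m(s(c), s(s(s(b))), b))   [R3 at 1.1.1]
5. s(m(s(c), s(s(s(b))), b))  →  s(c)   [R2 at 1]

s(c)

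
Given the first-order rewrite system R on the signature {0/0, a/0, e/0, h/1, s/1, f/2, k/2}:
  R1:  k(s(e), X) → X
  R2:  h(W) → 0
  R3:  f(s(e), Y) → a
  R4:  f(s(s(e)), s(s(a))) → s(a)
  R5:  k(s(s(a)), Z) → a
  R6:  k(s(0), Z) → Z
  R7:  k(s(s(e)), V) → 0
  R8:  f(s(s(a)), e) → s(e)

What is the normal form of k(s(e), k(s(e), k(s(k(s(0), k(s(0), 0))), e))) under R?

e

1. k(s(e), k(s(e), k(s(k(s(0), k(s(0), 0))), e)))  →  k(s(e), k(s(k(s(0), k(s(0), 0))), e))   [R1 at ε]
2. k(s(e), k(s(k(s(0), k(s(0), 0))), e))  →  k(s(k(s(0), k(s(0), 0))), e)   [R1 at ε]
3. k(s(k(s(0), k(s(0), 0))), e)  →  k(s(k(s(0), 0)), e)   [R6 at 1.1]
4. k(s(k(s(0), 0)), e)  →  k(s(0), e)   [R6 at 1.1]
5. k(s(0), e)  →  e   [R6 at ε]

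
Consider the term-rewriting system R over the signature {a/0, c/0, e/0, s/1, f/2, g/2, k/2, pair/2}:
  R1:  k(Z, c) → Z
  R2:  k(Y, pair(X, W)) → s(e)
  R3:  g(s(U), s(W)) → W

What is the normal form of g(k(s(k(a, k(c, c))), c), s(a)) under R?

1. g(k(s(k(a, k(c, c))), c), s(a))  →  g(s(k(a, k(c, c))), s(a))   [R1 at 1]
2. g(s(k(a, k(c, c))), s(a))  →  a   [R3 at ε]

a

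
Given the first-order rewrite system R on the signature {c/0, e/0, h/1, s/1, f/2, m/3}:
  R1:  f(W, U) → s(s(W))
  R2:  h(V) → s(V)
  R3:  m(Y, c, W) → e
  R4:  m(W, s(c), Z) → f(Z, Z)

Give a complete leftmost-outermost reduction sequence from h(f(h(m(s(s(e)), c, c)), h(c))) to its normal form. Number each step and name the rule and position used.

s(s(s(s(e))))

1. h(f(h(m(s(s(e)), c, c)), h(c)))  →  s(f(h(m(s(s(e)), c, c)), h(c)))   [R2 at ε]
2. s(f(h(m(s(s(e)), c, c)), h(c)))  →  s(s(s(h(m(s(s(e)), c, c)))))   [R1 at 1]
3. s(s(s(h(m(s(s(e)), c, c)))))  →  s(s(s(s(m(s(s(e)), c, c)))))   [R2 at 1.1.1]
4. s(s(s(s(m(s(s(e)), c, c)))))  →  s(s(s(s(e))))   [R3 at 1.1.1.1]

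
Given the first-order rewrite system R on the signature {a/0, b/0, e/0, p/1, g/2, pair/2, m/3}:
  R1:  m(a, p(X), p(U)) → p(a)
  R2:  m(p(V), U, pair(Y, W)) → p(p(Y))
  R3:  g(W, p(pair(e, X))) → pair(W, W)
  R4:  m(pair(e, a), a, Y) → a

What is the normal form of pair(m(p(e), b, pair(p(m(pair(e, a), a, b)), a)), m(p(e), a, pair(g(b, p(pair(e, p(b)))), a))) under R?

1. pair(m(p(e), b, pair(p(m(pair(e, a), a, b)), a)), m(p(e), a, pair(g(b, p(pair(e, p(b)))), a)))  →  pair(p(p(p(m(pair(e, a), a, b)))), m(p(e), a, pair(g(b, p(pair(e, p(b)))), a)))   [R2 at 1]
2. pair(p(p(p(m(pair(e, a), a, b)))), m(p(e), a, pair(g(b, p(pair(e, p(b)))), a)))  →  pair(p(p(p(a))), m(p(e), a, pair(g(b, p(pair(e, p(b)))), a)))   [R4 at 1.1.1.1]
3. pair(p(p(p(a))), m(p(e), a, pair(g(b, p(pair(e, p(b)))), a)))  →  pair(p(p(p(a))), p(p(g(b, p(pair(e, p(b)))))))   [R2 at 2]
4. pair(p(p(p(a))), p(p(g(b, p(pair(e, p(b)))))))  →  pair(p(p(p(a))), p(p(pair(b, b))))   [R3 at 2.1.1]

pair(p(p(p(a))), p(p(pair(b, b))))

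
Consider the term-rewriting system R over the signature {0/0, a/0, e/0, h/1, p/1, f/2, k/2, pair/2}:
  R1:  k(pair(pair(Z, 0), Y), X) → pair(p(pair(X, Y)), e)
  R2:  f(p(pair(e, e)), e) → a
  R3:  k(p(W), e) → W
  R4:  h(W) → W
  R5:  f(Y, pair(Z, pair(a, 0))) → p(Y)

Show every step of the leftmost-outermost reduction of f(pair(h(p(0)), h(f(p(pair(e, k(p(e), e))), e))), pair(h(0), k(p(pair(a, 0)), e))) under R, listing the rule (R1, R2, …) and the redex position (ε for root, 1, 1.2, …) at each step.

p(pair(p(0), a))

1. f(pair(h(p(0)), h(f(p(pair(e, k(p(e), e))), e))), pair(h(0), k(p(pair(a, 0)), e)))  →  f(pair(p(0), h(f(p(pair(e, k(p(e), e))), e))), pair(h(0), k(p(pair(a, 0)), e)))   [R4 at 1.1]
2. f(pair(p(0), h(f(p(pair(e, k(p(e), e))), e))), pair(h(0), k(p(pair(a, 0)), e)))  →  f(pair(p(0), f(p(pair(e, k(p(e), e))), e)), pair(h(0), k(p(pair(a, 0)), e)))   [R4 at 1.2]
3. f(pair(p(0), f(p(pair(e, k(p(e), e))), e)), pair(h(0), k(p(pair(a, 0)), e)))  →  f(pair(p(0), f(p(pair(e, e)), e)), pair(h(0), k(p(pair(a, 0)), e)))   [R3 at 1.2.1.1.2]
4. f(pair(p(0), f(p(pair(e, e)), e)), pair(h(0), k(p(pair(a, 0)), e)))  →  f(pair(p(0), a), pair(h(0), k(p(pair(a, 0)), e)))   [R2 at 1.2]
5. f(pair(p(0), a), pair(h(0), k(p(pair(a, 0)), e)))  →  f(pair(p(0), a), pair(0, k(p(pair(a, 0)), e)))   [R4 at 2.1]
6. f(pair(p(0), a), pair(0, k(p(pair(a, 0)), e)))  →  f(pair(p(0), a), pair(0, pair(a, 0)))   [R3 at 2.2]
7. f(pair(p(0), a), pair(0, pair(a, 0)))  →  p(pair(p(0), a))   [R5 at ε]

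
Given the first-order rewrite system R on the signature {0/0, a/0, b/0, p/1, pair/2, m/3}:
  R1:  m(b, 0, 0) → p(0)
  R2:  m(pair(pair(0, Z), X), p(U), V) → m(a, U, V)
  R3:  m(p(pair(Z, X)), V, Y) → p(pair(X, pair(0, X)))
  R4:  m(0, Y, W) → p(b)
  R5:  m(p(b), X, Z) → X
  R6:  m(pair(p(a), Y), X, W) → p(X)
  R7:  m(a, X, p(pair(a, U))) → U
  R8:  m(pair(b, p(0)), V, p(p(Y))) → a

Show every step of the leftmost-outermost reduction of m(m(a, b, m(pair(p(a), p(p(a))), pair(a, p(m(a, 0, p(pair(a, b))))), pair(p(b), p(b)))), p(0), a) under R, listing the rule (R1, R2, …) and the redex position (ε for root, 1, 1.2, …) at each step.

1. m(m(a, b, m(pair(p(a), p(p(a))), pair(a, p(m(a, 0, p(pair(a, b))))), pair(p(b), p(b)))), p(0), a)  →  m(m(a, b, p(pair(a, p(m(a, 0, p(pair(a, b))))))), p(0), a)   [R6 at 1.3]
2. m(m(a, b, p(pair(a, p(m(a, 0, p(pair(a, b))))))), p(0), a)  →  m(p(m(a, 0, p(pair(a, b)))), p(0), a)   [R7 at 1]
3. m(p(m(a, 0, p(pair(a, b)))), p(0), a)  →  m(p(b), p(0), a)   [R7 at 1.1]
4. m(p(b), p(0), a)  →  p(0)   [R5 at ε]

p(0)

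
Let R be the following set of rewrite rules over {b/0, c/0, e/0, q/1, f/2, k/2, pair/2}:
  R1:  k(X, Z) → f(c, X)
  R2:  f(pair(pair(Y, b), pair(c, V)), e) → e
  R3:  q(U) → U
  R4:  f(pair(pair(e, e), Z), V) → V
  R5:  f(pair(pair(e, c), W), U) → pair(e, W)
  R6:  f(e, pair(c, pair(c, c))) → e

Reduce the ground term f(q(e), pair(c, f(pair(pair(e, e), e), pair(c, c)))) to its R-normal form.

1. f(q(e), pair(c, f(pair(pair(e, e), e), pair(c, c))))  →  f(e, pair(c, f(pair(pair(e, e), e), pair(c, c))))   [R3 at 1]
2. f(e, pair(c, f(pair(pair(e, e), e), pair(c, c))))  →  f(e, pair(c, pair(c, c)))   [R4 at 2.2]
3. f(e, pair(c, pair(c, c)))  →  e   [R6 at ε]

e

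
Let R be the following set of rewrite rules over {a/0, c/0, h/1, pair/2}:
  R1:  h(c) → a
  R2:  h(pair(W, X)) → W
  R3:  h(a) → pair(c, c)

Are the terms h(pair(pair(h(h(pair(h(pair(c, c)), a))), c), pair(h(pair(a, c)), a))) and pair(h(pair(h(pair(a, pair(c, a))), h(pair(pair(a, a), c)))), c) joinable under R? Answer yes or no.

Reduce t₁ = h(pair(pair(h(h(pair(h(pair(c, c)), a))), c), pair(h(pair(a, c)), a))):
1. h(pair(pair(h(h(pair(h(pair(c, c)), a))), c), pair(h(pair(a, c)), a)))  →  pair(h(h(pair(h(pair(c, c)), a))), c)   [R2 at ε]
2. pair(h(h(pair(h(pair(c, c)), a))), c)  →  pair(h(h(pair(c, c))), c)   [R2 at 1.1]
3. pair(h(h(pair(c, c))), c)  →  pair(h(c), c)   [R2 at 1.1]
4. pair(h(c), c)  →  pair(a, c)   [R1 at 1]

Reduce t₂ = pair(h(pair(h(pair(a, pair(c, a))), h(pair(pair(a, a), c)))), c):
1. pair(h(pair(h(pair(a, pair(c, a))), h(pair(pair(a, a), c)))), c)  →  pair(h(pair(a, pair(c, a))), c)   [R2 at 1]
2. pair(h(pair(a, pair(c, a))), c)  →  pair(a, c)   [R2 at 1]

yes — NF(t₁) = pair(a, c), NF(t₂) = pair(a, c)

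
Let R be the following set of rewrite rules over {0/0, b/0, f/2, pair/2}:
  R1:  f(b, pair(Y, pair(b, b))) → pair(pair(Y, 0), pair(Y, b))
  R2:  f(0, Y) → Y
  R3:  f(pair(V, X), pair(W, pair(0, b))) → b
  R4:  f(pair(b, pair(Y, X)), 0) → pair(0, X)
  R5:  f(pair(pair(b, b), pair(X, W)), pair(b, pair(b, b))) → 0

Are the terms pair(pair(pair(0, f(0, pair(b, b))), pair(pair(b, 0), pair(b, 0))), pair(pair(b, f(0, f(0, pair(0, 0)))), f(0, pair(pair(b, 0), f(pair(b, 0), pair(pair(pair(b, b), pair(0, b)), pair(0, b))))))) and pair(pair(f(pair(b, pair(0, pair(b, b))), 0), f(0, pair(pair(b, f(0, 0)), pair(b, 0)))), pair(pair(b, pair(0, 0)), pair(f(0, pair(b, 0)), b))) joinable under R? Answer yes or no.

Reduce t₁ = pair(pair(pair(0, f(0, pair(b, b))), pair(pair(b, 0), pair(b, 0))), pair(pair(b, f(0, f(0, pair(0, 0)))), f(0, pair(pair(b, 0), f(pair(b, 0), pair(pair(pair(b, b), pair(0, b)), pair(0, b))))))):
1. pair(pair(pair(0, f(0, pair(b, b))), pair(pair(b, 0), pair(b, 0))), pair(pair(b, f(0, f(0, pair(0, 0)))), f(0, pair(pair(b, 0), f(pair(b, 0), pair(pair(pair(b, b), pair(0, b)), pair(0, b)))))))  →  pair(pair(pair(0, pair(b, b)), pair(pair(b, 0), pair(b, 0))), pair(pair(b, f(0, f(0, pair(0, 0)))), f(0, pair(pair(b, 0), f(pair(b, 0), pair(pair(pair(b, b), pair(0, b)), pair(0, b)))))))   [R2 at 1.1.2]
2. pair(pair(pair(0, pair(b, b)), pair(pair(b, 0), pair(b, 0))), pair(pair(b, f(0, f(0, pair(0, 0)))), f(0, pair(pair(b, 0), f(pair(b, 0), pair(pair(pair(b, b), pair(0, b)), pair(0, b)))))))  →  pair(pair(pair(0, pair(b, b)), pair(pair(b, 0), pair(b, 0))), pair(pair(b, f(0, pair(0, 0))), f(0, pair(pair(b, 0), f(pair(b, 0), pair(pair(pair(b, b), pair(0, b)), pair(0, b)))))))   [R2 at 2.1.2]
3. pair(pair(pair(0, pair(b, b)), pair(pair(b, 0), pair(b, 0))), pair(pair(b, f(0, pair(0, 0))), f(0, pair(pair(b, 0), f(pair(b, 0), pair(pair(pair(b, b), pair(0, b)), pair(0, b)))))))  →  pair(pair(pair(0, pair(b, b)), pair(pair(b, 0), pair(b, 0))), pair(pair(b, pair(0, 0)), f(0, pair(pair(b, 0), f(pair(b, 0), pair(pair(pair(b, b), pair(0, b)), pair(0, b)))))))   [R2 at 2.1.2]
4. pair(pair(pair(0, pair(b, b)), pair(pair(b, 0), pair(b, 0))), pair(pair(b, pair(0, 0)), f(0, pair(pair(b, 0), f(pair(b, 0), pair(pair(pair(b, b), pair(0, b)), pair(0, b)))))))  →  pair(pair(pair(0, pair(b, b)), pair(pair(b, 0), pair(b, 0))), pair(pair(b, pair(0, 0)), pair(pair(b, 0), f(pair(b, 0), pair(pair(pair(b, b), pair(0, b)), pair(0, b))))))   [R2 at 2.2]
5. pair(pair(pair(0, pair(b, b)), pair(pair(b, 0), pair(b, 0))), pair(pair(b, pair(0, 0)), pair(pair(b, 0), f(pair(b, 0), pair(pair(pair(b, b), pair(0, b)), pair(0, b))))))  →  pair(pair(pair(0, pair(b, b)), pair(pair(b, 0), pair(b, 0))), pair(pair(b, pair(0, 0)), pair(pair(b, 0), b)))   [R3 at 2.2.2]

Reduce t₂ = pair(pair(f(pair(b, pair(0, pair(b, b))), 0), f(0, pair(pair(b, f(0, 0)), pair(b, 0)))), pair(pair(b, pair(0, 0)), pair(f(0, pair(b, 0)), b))):
1. pair(pair(f(pair(b, pair(0, pair(b, b))), 0), f(0, pair(pair(b, f(0, 0)), pair(b, 0)))), pair(pair(b, pair(0, 0)), pair(f(0, pair(b, 0)), b)))  →  pair(pair(pair(0, pair(b, b)), f(0, pair(pair(b, f(0, 0)), pair(b, 0)))), pair(pair(b, pair(0, 0)), pair(f(0, pair(b, 0)), b)))   [R4 at 1.1]
2. pair(pair(pair(0, pair(b, b)), f(0, pair(pair(b, f(0, 0)), pair(b, 0)))), pair(pair(b, pair(0, 0)), pair(f(0, pair(b, 0)), b)))  →  pair(pair(pair(0, pair(b, b)), pair(pair(b, f(0, 0)), pair(b, 0))), pair(pair(b, pair(0, 0)), pair(f(0, pair(b, 0)), b)))   [R2 at 1.2]
3. pair(pair(pair(0, pair(b, b)), pair(pair(b, f(0, 0)), pair(b, 0))), pair(pair(b, pair(0, 0)), pair(f(0, pair(b, 0)), b)))  →  pair(pair(pair(0, pair(b, b)), pair(pair(b, 0), pair(b, 0))), pair(pair(b, pair(0, 0)), pair(f(0, pair(b, 0)), b)))   [R2 at 1.2.1.2]
4. pair(pair(pair(0, pair(b, b)), pair(pair(b, 0), pair(b, 0))), pair(pair(b, pair(0, 0)), pair(f(0, pair(b, 0)), b)))  →  pair(pair(pair(0, pair(b, b)), pair(pair(b, 0), pair(b, 0))), pair(pair(b, pair(0, 0)), pair(pair(b, 0), b)))   [R2 at 2.2.1]

yes — NF(t₁) = pair(pair(pair(0, pair(b, b)), pair(pair(b, 0), pair(b, 0))), pair(pair(b, pair(0, 0)), pair(pair(b, 0), b))), NF(t₂) = pair(pair(pair(0, pair(b, b)), pair(pair(b, 0), pair(b, 0))), pair(pair(b, pair(0, 0)), pair(pair(b, 0), b)))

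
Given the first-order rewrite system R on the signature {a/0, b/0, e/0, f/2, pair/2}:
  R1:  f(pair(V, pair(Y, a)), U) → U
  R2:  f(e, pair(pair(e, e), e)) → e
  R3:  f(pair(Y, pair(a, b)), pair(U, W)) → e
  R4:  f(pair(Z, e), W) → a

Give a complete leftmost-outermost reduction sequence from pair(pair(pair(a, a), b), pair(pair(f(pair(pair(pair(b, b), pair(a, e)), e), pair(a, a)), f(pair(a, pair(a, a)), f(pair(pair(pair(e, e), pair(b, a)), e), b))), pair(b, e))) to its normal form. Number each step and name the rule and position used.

pair(pair(pair(a, a), b), pair(pair(a, a), pair(b, e)))

1. pair(pair(pair(a, a), b), pair(pair(f(pair(pair(pair(b, b), pair(a, e)), e), pair(a, a)), f(pair(a, pair(a, a)), f(pair(pair(pair(e, e), pair(b, a)), e), b))), pair(b, e)))  →  pair(pair(pair(a, a), b), pair(pair(a, f(pair(a, pair(a, a)), f(pair(pair(pair(e, e), pair(b, a)), e), b))), pair(b, e)))   [R4 at 2.1.1]
2. pair(pair(pair(a, a), b), pair(pair(a, f(pair(a, pair(a, a)), f(pair(pair(pair(e, e), pair(b, a)), e), b))), pair(b, e)))  →  pair(pair(pair(a, a), b), pair(pair(a, f(pair(pair(pair(e, e), pair(b, a)), e), b)), pair(b, e)))   [R1 at 2.1.2]
3. pair(pair(pair(a, a), b), pair(pair(a, f(pair(pair(pair(e, e), pair(b, a)), e), b)), pair(b, e)))  →  pair(pair(pair(a, a), b), pair(pair(a, a), pair(b, e)))   [R4 at 2.1.2]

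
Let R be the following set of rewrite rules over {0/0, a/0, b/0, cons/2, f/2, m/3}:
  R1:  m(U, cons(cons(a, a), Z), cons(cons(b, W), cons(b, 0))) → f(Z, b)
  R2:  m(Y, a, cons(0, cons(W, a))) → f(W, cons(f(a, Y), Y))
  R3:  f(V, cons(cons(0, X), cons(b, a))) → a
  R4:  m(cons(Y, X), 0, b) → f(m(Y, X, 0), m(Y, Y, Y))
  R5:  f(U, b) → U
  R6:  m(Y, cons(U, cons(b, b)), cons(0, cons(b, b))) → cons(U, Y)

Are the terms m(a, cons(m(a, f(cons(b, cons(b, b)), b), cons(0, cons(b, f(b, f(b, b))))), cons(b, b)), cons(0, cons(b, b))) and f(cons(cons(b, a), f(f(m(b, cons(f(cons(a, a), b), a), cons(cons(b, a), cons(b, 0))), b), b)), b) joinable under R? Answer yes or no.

Reduce t₁ = m(a, cons(m(a, f(cons(b, cons(b, b)), b), cons(0, cons(b, f(b, f(b, b))))), cons(b, b)), cons(0, cons(b, b))):
1. m(a, cons(m(a, f(cons(b, cons(b, b)), b), cons(0, cons(b, f(b, f(b, b))))), cons(b, b)), cons(0, cons(b, b)))  →  cons(m(a, f(cons(b, cons(b, b)), b), cons(0, cons(b, f(b, f(b, b))))), a)   [R6 at ε]
2. cons(m(a, f(cons(b, cons(b, b)), b), cons(0, cons(b, f(b, f(b, b))))), a)  →  cons(m(a, cons(b, cons(b, b)), cons(0, cons(b, f(b, f(b, b))))), a)   [R5 at 1.2]
3. cons(m(a, cons(b, cons(b, b)), cons(0, cons(b, f(b, f(b, b))))), a)  →  cons(m(a, cons(b, cons(b, b)), cons(0, cons(b, f(b, b)))), a)   [R5 at 1.3.2.2.2]
4. cons(m(a, cons(b, cons(b, b)), cons(0, cons(b, f(b, b)))), a)  →  cons(m(a, cons(b, cons(b, b)), cons(0, cons(b, b))), a)   [R5 at 1.3.2.2]
5. cons(m(a, cons(b, cons(b, b)), cons(0, cons(b, b))), a)  →  cons(cons(b, a), a)   [R6 at 1]

Reduce t₂ = f(cons(cons(b, a), f(f(m(b, cons(f(cons(a, a), b), a), cons(cons(b, a), cons(b, 0))), b), b)), b):
1. f(cons(cons(b, a), f(f(m(b, cons(f(cons(a, a), b), a), cons(cons(b, a), cons(b, 0))), b), b)), b)  →  cons(cons(b, a), f(f(m(b, cons(f(cons(a, a), b), a), cons(cons(b, a), cons(b, 0))), b), b))   [R5 at ε]
2. cons(cons(b, a), f(f(m(b, cons(f(cons(a, a), b), a), cons(cons(b, a), cons(b, 0))), b), b))  →  cons(cons(b, a), f(m(b, cons(f(cons(a, a), b), a), cons(cons(b, a), cons(b, 0))), b))   [R5 at 2]
3. cons(cons(b, a), f(m(b, cons(f(cons(a, a), b), a), cons(cons(b, a), cons(b, 0))), b))  →  cons(cons(b, a), m(b, cons(f(cons(a, a), b), a), cons(cons(b, a), cons(b, 0))))   [R5 at 2]
4. cons(cons(b, a), m(b, cons(f(cons(a, a), b), a), cons(cons(b, a), cons(b, 0))))  →  cons(cons(b, a), m(b, cons(cons(a, a), a), cons(cons(b, a), cons(b, 0))))   [R5 at 2.2.1]
5. cons(cons(b, a), m(b, cons(cons(a, a), a), cons(cons(b, a), cons(b, 0))))  →  cons(cons(b, a), f(a, b))   [R1 at 2]
6. cons(cons(b, a), f(a, b))  →  cons(cons(b, a), a)   [R5 at 2]

yes — NF(t₁) = cons(cons(b, a), a), NF(t₂) = cons(cons(b, a), a)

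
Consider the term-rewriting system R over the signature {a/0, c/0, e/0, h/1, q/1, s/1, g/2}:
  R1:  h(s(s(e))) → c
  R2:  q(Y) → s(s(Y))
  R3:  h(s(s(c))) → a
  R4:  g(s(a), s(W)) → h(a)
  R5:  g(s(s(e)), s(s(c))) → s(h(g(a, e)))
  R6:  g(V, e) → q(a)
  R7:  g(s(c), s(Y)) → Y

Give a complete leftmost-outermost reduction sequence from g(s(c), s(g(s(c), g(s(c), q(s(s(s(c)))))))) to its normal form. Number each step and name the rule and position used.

1. g(s(c), s(g(s(c), g(s(c), q(s(s(s(c))))))))  →  g(s(c), g(s(c), q(s(s(s(c))))))   [R7 at ε]
2. g(s(c), g(s(c), q(s(s(s(c))))))  →  g(s(c), g(s(c), s(s(s(s(s(c)))))))   [R2 at 2.2]
3. g(s(c), g(s(c), s(s(s(s(s(c)))))))  →  g(s(c), s(s(s(s(c)))))   [R7 at 2]
4. g(s(c), s(s(s(s(c)))))  →  s(s(s(c)))   [R7 at ε]

s(s(s(c)))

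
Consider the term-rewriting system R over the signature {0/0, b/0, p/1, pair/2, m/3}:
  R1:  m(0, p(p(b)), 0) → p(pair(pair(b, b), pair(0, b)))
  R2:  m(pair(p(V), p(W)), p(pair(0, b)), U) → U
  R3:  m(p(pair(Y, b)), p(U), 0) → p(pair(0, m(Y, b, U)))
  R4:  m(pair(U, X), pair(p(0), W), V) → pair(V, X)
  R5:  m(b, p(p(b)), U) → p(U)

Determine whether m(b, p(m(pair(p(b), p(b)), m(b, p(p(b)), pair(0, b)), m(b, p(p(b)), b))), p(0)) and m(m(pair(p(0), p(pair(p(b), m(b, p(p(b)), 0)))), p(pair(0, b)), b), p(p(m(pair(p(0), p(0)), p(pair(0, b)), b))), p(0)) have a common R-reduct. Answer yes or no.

yes — NF(t₁) = p(p(0)), NF(t₂) = p(p(0))

Reduce t₁ = m(b, p(m(pair(p(b), p(b)), m(b, p(p(b)), pair(0, b)), m(b, p(p(b)), b))), p(0)):
1. m(b, p(m(pair(p(b), p(b)), m(b, p(p(b)), pair(0, b)), m(b, p(p(b)), b))), p(0))  →  m(b, p(m(pair(p(b), p(b)), p(pair(0, b)), m(b, p(p(b)), b))), p(0))   [R5 at 2.1.2]
2. m(b, p(m(pair(p(b), p(b)), p(pair(0, b)), m(b, p(p(b)), b))), p(0))  →  m(b, p(m(b, p(p(b)), b)), p(0))   [R2 at 2.1]
3. m(b, p(m(b, p(p(b)), b)), p(0))  →  m(b, p(p(b)), p(0))   [R5 at 2.1]
4. m(b, p(p(b)), p(0))  →  p(p(0))   [R5 at ε]

Reduce t₂ = m(m(pair(p(0), p(pair(p(b), m(b, p(p(b)), 0)))), p(pair(0, b)), b), p(p(m(pair(p(0), p(0)), p(pair(0, b)), b))), p(0)):
1. m(m(pair(p(0), p(pair(p(b), m(b, p(p(b)), 0)))), p(pair(0, b)), b), p(p(m(pair(p(0), p(0)), p(pair(0, b)), b))), p(0))  →  m(b, p(p(m(pair(p(0), p(0)), p(pair(0, b)), b))), p(0))   [R2 at 1]
2. m(b, p(p(m(pair(p(0), p(0)), p(pair(0, b)), b))), p(0))  →  m(b, p(p(b)), p(0))   [R2 at 2.1.1]
3. m(b, p(p(b)), p(0))  →  p(p(0))   [R5 at ε]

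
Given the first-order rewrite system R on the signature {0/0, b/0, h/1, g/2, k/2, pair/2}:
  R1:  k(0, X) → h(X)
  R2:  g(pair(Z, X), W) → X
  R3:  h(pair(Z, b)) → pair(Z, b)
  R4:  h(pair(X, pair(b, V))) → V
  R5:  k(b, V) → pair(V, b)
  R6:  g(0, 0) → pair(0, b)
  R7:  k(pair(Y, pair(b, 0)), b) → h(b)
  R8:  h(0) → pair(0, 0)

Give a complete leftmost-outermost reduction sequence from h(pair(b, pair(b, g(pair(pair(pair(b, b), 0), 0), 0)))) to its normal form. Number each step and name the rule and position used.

0

1. h(pair(b, pair(b, g(pair(pair(pair(b, b), 0), 0), 0))))  →  g(pair(pair(pair(b, b), 0), 0), 0)   [R4 at ε]
2. g(pair(pair(pair(b, b), 0), 0), 0)  →  0   [R2 at ε]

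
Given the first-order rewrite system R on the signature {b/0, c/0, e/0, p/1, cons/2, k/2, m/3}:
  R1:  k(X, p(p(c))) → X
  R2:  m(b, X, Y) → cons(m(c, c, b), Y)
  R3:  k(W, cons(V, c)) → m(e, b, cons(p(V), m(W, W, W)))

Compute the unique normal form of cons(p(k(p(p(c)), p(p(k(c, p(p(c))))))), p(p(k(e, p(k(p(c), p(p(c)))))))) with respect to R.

1. cons(p(k(p(p(c)), p(p(k(c, p(p(c))))))), p(p(k(e, p(k(p(c), p(p(c))))))))  →  cons(p(k(p(p(c)), p(p(c)))), p(p(k(e, p(k(p(c), p(p(c))))))))   [R1 at 1.1.2.1.1]
2. cons(p(k(p(p(c)), p(p(c)))), p(p(k(e, p(k(p(c), p(p(c))))))))  →  cons(p(p(p(c))), p(p(k(e, p(k(p(c), p(p(c))))))))   [R1 at 1.1]
3. cons(p(p(p(c))), p(p(k(e, p(k(p(c), p(p(c))))))))  →  cons(p(p(p(c))), p(p(k(e, p(p(c))))))   [R1 at 2.1.1.2.1]
4. cons(p(p(p(c))), p(p(k(e, p(p(c))))))  →  cons(p(p(p(c))), p(p(e)))   [R1 at 2.1.1]

cons(p(p(p(c))), p(p(e)))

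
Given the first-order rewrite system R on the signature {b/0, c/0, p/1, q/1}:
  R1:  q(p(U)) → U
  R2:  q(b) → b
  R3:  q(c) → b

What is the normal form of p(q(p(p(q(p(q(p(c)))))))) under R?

p(p(c))

1. p(q(p(p(q(p(q(p(c))))))))  →  p(p(q(p(q(p(c))))))   [R1 at 1]
2. p(p(q(p(q(p(c))))))  →  p(p(q(p(c))))   [R1 at 1.1]
3. p(p(q(p(c))))  →  p(p(c))   [R1 at 1.1]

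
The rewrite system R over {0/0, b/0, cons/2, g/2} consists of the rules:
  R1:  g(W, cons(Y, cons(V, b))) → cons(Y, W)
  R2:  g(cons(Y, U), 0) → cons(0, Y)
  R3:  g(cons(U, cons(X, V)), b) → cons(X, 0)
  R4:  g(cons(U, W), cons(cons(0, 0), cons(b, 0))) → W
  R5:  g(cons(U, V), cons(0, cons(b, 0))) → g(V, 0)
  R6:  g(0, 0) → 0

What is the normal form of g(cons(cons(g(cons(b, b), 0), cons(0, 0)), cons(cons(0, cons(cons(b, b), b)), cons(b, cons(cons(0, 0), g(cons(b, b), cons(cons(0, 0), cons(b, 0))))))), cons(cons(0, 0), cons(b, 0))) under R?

cons(cons(0, cons(cons(b, b), b)), cons(b, cons(cons(0, 0), b)))

1. g(cons(cons(g(cons(b, b), 0), cons(0, 0)), cons(cons(0, cons(cons(b, b), b)), cons(b, cons(cons(0, 0), g(cons(b, b), cons(cons(0, 0), cons(b, 0))))))), cons(cons(0, 0), cons(b, 0)))  →  cons(cons(0, cons(cons(b, b), b)), cons(b, cons(cons(0, 0), g(cons(b, b), cons(cons(0, 0), cons(b, 0))))))   [R4 at ε]
2. cons(cons(0, cons(cons(b, b), b)), cons(b, cons(cons(0, 0), g(cons(b, b), cons(cons(0, 0), cons(b, 0))))))  →  cons(cons(0, cons(cons(b, b), b)), cons(b, cons(cons(0, 0), b)))   [R4 at 2.2.2]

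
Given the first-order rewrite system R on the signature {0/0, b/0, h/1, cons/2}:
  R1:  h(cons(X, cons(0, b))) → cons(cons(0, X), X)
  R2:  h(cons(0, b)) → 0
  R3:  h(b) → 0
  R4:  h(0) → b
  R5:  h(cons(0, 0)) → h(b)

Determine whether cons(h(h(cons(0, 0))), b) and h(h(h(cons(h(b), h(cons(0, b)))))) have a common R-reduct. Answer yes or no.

Reduce t₁ = cons(h(h(cons(0, 0))), b):
1. cons(h(h(cons(0, 0))), b)  →  cons(h(h(b)), b)   [R5 at 1.1]
2. cons(h(h(b)), b)  →  cons(h(0), b)   [R3 at 1.1]
3. cons(h(0), b)  →  cons(b, b)   [R4 at 1]

Reduce t₂ = h(h(h(cons(h(b), h(cons(0, b)))))):
1. h(h(h(cons(h(b), h(cons(0, b))))))  →  h(h(h(cons(0, h(cons(0, b))))))   [R3 at 1.1.1.1]
2. h(h(h(cons(0, h(cons(0, b))))))  →  h(h(h(cons(0, 0))))   [R2 at 1.1.1.2]
3. h(h(h(cons(0, 0))))  →  h(h(h(b)))   [R5 at 1.1]
4. h(h(h(b)))  →  h(h(0))   [R3 at 1.1]
5. h(h(0))  →  h(b)   [R4 at 1]
6. h(b)  →  0   [R3 at ε]

no — NF(t₁) = cons(b, b), NF(t₂) = 0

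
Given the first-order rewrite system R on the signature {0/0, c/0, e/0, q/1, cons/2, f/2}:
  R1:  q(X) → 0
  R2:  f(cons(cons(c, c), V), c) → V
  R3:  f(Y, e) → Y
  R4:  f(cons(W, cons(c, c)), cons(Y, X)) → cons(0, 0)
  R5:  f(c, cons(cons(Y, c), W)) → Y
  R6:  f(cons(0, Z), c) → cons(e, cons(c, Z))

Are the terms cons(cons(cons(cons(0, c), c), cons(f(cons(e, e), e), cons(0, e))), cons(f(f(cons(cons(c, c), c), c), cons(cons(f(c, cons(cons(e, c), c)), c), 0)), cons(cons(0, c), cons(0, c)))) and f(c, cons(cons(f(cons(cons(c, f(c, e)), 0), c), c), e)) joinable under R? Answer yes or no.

Reduce t₁ = cons(cons(cons(cons(0, c), c), cons(f(cons(e, e), e), cons(0, e))), cons(f(f(cons(cons(c, c), c), c), cons(cons(f(c, cons(cons(e, c), c)), c), 0)), cons(cons(0, c), cons(0, c)))):
1. cons(cons(cons(cons(0, c), c), cons(f(cons(e, e), e), cons(0, e))), cons(f(f(cons(cons(c, c), c), c), cons(cons(f(c, cons(cons(e, c), c)), c), 0)), cons(cons(0, c), cons(0, c))))  →  cons(cons(cons(cons(0, c), c), cons(cons(e, e), cons(0, e))), cons(f(f(cons(cons(c, c), c), c), cons(cons(f(c, cons(cons(e, c), c)), c), 0)), cons(cons(0, c), cons(0, c))))   [R3 at 1.2.1]
2. cons(cons(cons(cons(0, c), c), cons(cons(e, e), cons(0, e))), cons(f(f(cons(cons(c, c), c), c), cons(cons(f(c, cons(cons(e, c), c)), c), 0)), cons(cons(0, c), cons(0, c))))  →  cons(cons(cons(cons(0, c), c), cons(cons(e, e), cons(0, e))), cons(f(c, cons(cons(f(c, cons(cons(e, c), c)), c), 0)), cons(cons(0, c), cons(0, c))))   [R2 at 2.1.1]
3. cons(cons(cons(cons(0, c), c), cons(cons(e, e), cons(0, e))), cons(f(c, cons(cons(f(c, cons(cons(e, c), c)), c), 0)), cons(cons(0, c), cons(0, c))))  →  cons(cons(cons(cons(0, c), c), cons(cons(e, e), cons(0, e))), cons(f(c, cons(cons(e, c), c)), cons(cons(0, c), cons(0, c))))   [R5 at 2.1]
4. cons(cons(cons(cons(0, c), c), cons(cons(e, e), cons(0, e))), cons(f(c, cons(cons(e, c), c)), cons(cons(0, c), cons(0, c))))  →  cons(cons(cons(cons(0, c), c), cons(cons(e, e), cons(0, e))), cons(e, cons(cons(0, c), cons(0, c))))   [R5 at 2.1]

Reduce t₂ = f(c, cons(cons(f(cons(cons(c, f(c, e)), 0), c), c), e)):
1. f(c, cons(cons(f(cons(cons(c, f(c, e)), 0), c), c), e))  →  f(cons(cons(c, f(c, e)), 0), c)   [R5 at ε]
2. f(cons(cons(c, f(c, e)), 0), c)  →  f(cons(cons(c, c), 0), c)   [R3 at 1.1.2]
3. f(cons(cons(c, c), 0), c)  →  0   [R2 at ε]

no — NF(t₁) = cons(cons(cons(cons(0, c), c), cons(cons(e, e), cons(0, e))), cons(e, cons(cons(0, c), cons(0, c)))), NF(t₂) = 0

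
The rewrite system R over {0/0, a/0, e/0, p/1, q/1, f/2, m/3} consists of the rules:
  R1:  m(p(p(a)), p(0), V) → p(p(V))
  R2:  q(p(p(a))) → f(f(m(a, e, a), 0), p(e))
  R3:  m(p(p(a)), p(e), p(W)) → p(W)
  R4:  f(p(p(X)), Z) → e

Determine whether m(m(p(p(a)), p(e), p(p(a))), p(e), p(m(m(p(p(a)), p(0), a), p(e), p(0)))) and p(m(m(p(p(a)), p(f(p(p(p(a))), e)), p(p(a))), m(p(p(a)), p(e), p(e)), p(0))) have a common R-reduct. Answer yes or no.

Reduce t₁ = m(m(p(p(a)), p(e), p(p(a))), p(e), p(m(m(p(p(a)), p(0), a), p(e), p(0)))):
1. m(m(p(p(a)), p(e), p(p(a))), p(e), p(m(m(p(p(a)), p(0), a), p(e), p(0))))  →  m(p(p(a)), p(e), p(m(m(p(p(a)), p(0), a), p(e), p(0))))   [R3 at 1]
2. m(p(p(a)), p(e), p(m(m(p(p(a)), p(0), a), p(e), p(0))))  →  p(m(m(p(p(a)), p(0), a), p(e), p(0)))   [R3 at ε]
3. p(m(m(p(p(a)), p(0), a), p(e), p(0)))  →  p(m(p(p(a)), p(e), p(0)))   [R1 at 1.1]
4. p(m(p(p(a)), p(e), p(0)))  →  p(p(0))   [R3 at 1]

Reduce t₂ = p(m(m(p(p(a)), p(f(p(p(p(a))), e)), p(p(a))), m(p(p(a)), p(e), p(e)), p(0))):
1. p(m(m(p(p(a)), p(f(p(p(p(a))), e)), p(p(a))), m(p(p(a)), p(e), p(e)), p(0)))  →  p(m(m(p(p(a)), p(e), p(p(a))), m(p(p(a)), p(e), p(e)), p(0)))   [R4 at 1.1.2.1]
2. p(m(m(p(p(a)), p(e), p(p(a))), m(p(p(a)), p(e), p(e)), p(0)))  →  p(m(p(p(a)), m(p(p(a)), p(e), p(e)), p(0)))   [R3 at 1.1]
3. p(m(p(p(a)), m(p(p(a)), p(e), p(e)), p(0)))  →  p(m(p(p(a)), p(e), p(0)))   [R3 at 1.2]
4. p(m(p(p(a)), p(e), p(0)))  →  p(p(0))   [R3 at 1]

yes — NF(t₁) = p(p(0)), NF(t₂) = p(p(0))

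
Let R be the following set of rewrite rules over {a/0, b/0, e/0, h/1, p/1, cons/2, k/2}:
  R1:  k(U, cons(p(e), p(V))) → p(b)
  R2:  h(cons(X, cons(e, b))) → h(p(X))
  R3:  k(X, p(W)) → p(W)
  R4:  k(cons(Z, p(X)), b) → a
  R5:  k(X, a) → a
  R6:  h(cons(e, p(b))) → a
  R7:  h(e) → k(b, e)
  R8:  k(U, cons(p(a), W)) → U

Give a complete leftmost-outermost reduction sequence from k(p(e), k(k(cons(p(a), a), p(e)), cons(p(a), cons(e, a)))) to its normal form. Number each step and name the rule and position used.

1. k(p(e), k(k(cons(p(a), a), p(e)), cons(p(a), cons(e, a))))  →  k(p(e), k(cons(p(a), a), p(e)))   [R8 at 2]
2. k(p(e), k(cons(p(a), a), p(e)))  →  k(p(e), p(e))   [R3 at 2]
3. k(p(e), p(e))  →  p(e)   [R3 at ε]

p(e)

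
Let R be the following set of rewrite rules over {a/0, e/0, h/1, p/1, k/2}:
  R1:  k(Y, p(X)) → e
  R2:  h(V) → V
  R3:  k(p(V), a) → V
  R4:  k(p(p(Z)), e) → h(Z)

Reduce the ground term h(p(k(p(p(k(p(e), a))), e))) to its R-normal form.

p(e)

1. h(p(k(p(p(k(p(e), a))), e)))  →  p(k(p(p(k(p(e), a))), e))   [R2 at ε]
2. p(k(p(p(k(p(e), a))), e))  →  p(h(k(p(e), a)))   [R4 at 1]
3. p(h(k(p(e), a)))  →  p(k(p(e), a))   [R2 at 1]
4. p(k(p(e), a))  →  p(e)   [R3 at 1]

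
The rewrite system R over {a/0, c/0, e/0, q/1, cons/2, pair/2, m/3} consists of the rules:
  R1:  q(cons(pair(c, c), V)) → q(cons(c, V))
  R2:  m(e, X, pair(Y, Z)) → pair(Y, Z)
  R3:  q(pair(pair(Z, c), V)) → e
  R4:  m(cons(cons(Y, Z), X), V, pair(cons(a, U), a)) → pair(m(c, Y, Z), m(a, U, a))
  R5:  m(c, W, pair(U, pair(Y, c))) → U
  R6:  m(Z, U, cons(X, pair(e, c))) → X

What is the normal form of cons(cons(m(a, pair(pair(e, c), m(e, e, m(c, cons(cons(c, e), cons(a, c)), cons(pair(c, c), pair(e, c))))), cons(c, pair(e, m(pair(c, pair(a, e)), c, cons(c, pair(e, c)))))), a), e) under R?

cons(cons(c, a), e)

1. cons(cons(m(a, pair(pair(e, c), m(e, e, m(c, cons(cons(c, e), cons(a, c)), cons(pair(c, c), pair(e, c))))), cons(c, pair(e, m(pair(c, pair(a, e)), c, cons(c, pair(e, c)))))), a), e)  →  cons(cons(m(a, pair(pair(e, c), m(e, e, pair(c, c))), cons(c, pair(e, m(pair(c, pair(a, e)), c, cons(c, pair(e, c)))))), a), e)   [R6 at 1.1.2.2.3]
2. cons(cons(m(a, pair(pair(e, c), m(e, e, pair(c, c))), cons(c, pair(e, m(pair(c, pair(a, e)), c, cons(c, pair(e, c)))))), a), e)  →  cons(cons(m(a, pair(pair(e, c), pair(c, c)), cons(c, pair(e, m(pair(c, pair(a, e)), c, cons(c, pair(e, c)))))), a), e)   [R2 at 1.1.2.2]
3. cons(cons(m(a, pair(pair(e, c), pair(c, c)), cons(c, pair(e, m(pair(c, pair(a, e)), c, cons(c, pair(e, c)))))), a), e)  →  cons(cons(m(a, pair(pair(e, c), pair(c, c)), cons(c, pair(e, c))), a), e)   [R6 at 1.1.3.2.2]
4. cons(cons(m(a, pair(pair(e, c), pair(c, c)), cons(c, pair(e, c))), a), e)  →  cons(cons(c, a), e)   [R6 at 1.1]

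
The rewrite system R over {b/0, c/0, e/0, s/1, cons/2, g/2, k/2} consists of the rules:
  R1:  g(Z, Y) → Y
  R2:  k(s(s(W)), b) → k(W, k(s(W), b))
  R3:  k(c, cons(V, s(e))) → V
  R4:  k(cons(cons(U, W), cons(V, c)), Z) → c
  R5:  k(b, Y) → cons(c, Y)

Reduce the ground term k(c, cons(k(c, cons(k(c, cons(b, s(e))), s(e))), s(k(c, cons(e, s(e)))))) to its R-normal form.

b

1. k(c, cons(k(c, cons(k(c, cons(b, s(e))), s(e))), s(k(c, cons(e, s(e))))))  →  k(c, cons(k(c, cons(b, s(e))), s(k(c, cons(e, s(e))))))   [R3 at 2.1]
2. k(c, cons(k(c, cons(b, s(e))), s(k(c, cons(e, s(e))))))  →  k(c, cons(b, s(k(c, cons(e, s(e))))))   [R3 at 2.1]
3. k(c, cons(b, s(k(c, cons(e, s(e))))))  →  k(c, cons(b, s(e)))   [R3 at 2.2.1]
4. k(c, cons(b, s(e)))  →  b   [R3 at ε]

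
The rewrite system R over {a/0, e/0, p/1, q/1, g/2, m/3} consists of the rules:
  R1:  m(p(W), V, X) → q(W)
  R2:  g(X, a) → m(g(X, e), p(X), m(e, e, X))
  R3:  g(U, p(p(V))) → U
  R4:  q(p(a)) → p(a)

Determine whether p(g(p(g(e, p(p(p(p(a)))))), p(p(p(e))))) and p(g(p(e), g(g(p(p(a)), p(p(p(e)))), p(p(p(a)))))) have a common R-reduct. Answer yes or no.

yes — NF(t₁) = p(p(e)), NF(t₂) = p(p(e))

Reduce t₁ = p(g(p(g(e, p(p(p(p(a)))))), p(p(p(e))))):
1. p(g(p(g(e, p(p(p(p(a)))))), p(p(p(e)))))  →  p(p(g(e, p(p(p(p(a)))))))   [R3 at 1]
2. p(p(g(e, p(p(p(p(a)))))))  →  p(p(e))   [R3 at 1.1]

Reduce t₂ = p(g(p(e), g(g(p(p(a)), p(p(p(e)))), p(p(p(a)))))):
1. p(g(p(e), g(g(p(p(a)), p(p(p(e)))), p(p(p(a))))))  →  p(g(p(e), g(p(p(a)), p(p(p(e))))))   [R3 at 1.2]
2. p(g(p(e), g(p(p(a)), p(p(p(e))))))  →  p(g(p(e), p(p(a))))   [R3 at 1.2]
3. p(g(p(e), p(p(a))))  →  p(p(e))   [R3 at 1]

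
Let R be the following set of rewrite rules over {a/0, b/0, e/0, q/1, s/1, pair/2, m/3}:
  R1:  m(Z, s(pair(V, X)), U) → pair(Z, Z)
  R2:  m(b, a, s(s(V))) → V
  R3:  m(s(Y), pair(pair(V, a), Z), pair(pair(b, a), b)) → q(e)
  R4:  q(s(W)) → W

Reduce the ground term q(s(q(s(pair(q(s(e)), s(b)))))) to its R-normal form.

pair(e, s(b))

1. q(s(q(s(pair(q(s(e)), s(b))))))  →  q(s(pair(q(s(e)), s(b))))   [R4 at ε]
2. q(s(pair(q(s(e)), s(b))))  →  pair(q(s(e)), s(b))   [R4 at ε]
3. pair(q(s(e)), s(b))  →  pair(e, s(b))   [R4 at 1]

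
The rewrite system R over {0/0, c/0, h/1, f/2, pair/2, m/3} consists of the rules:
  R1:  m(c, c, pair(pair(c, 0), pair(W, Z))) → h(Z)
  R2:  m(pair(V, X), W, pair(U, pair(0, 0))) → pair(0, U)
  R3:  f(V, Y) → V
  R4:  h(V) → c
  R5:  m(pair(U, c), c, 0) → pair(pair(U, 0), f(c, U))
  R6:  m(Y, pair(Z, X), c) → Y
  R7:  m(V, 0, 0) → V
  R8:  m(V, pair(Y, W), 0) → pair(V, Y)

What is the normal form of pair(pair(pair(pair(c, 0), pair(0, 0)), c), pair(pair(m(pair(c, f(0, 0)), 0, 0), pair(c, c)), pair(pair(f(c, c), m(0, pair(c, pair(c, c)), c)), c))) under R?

1. pair(pair(pair(pair(c, 0), pair(0, 0)), c), pair(pair(m(pair(c, f(0, 0)), 0, 0), pair(c, c)), pair(pair(f(c, c), m(0, pair(c, pair(c, c)), c)), c)))  →  pair(pair(pair(pair(c, 0), pair(0, 0)), c), pair(pair(pair(c, f(0, 0)), pair(c, c)), pair(pair(f(c, c), m(0, pair(c, pair(c, c)), c)), c)))   [R7 at 2.1.1]
2. pair(pair(pair(pair(c, 0), pair(0, 0)), c), pair(pair(pair(c, f(0, 0)), pair(c, c)), pair(pair(f(c, c), m(0, pair(c, pair(c, c)), c)), c)))  →  pair(pair(pair(pair(c, 0), pair(0, 0)), c), pair(pair(pair(c, 0), pair(c, c)), pair(pair(f(c, c), m(0, pair(c, pair(c, c)), c)), c)))   [R3 at 2.1.1.2]
3. pair(pair(pair(pair(c, 0), pair(0, 0)), c), pair(pair(pair(c, 0), pair(c, c)), pair(pair(f(c, c), m(0, pair(c, pair(c, c)), c)), c)))  →  pair(pair(pair(pair(c, 0), pair(0, 0)), c), pair(pair(pair(c, 0), pair(c, c)), pair(pair(c, m(0, pair(c, pair(c, c)), c)), c)))   [R3 at 2.2.1.1]
4. pair(pair(pair(pair(c, 0), pair(0, 0)), c), pair(pair(pair(c, 0), pair(c, c)), pair(pair(c, m(0, pair(c, pair(c, c)), c)), c)))  →  pair(pair(pair(pair(c, 0), pair(0, 0)), c), pair(pair(pair(c, 0), pair(c, c)), pair(pair(c, 0), c)))   [R6 at 2.2.1.2]

pair(pair(pair(pair(c, 0), pair(0, 0)), c), pair(pair(pair(c, 0), pair(c, c)), pair(pair(c, 0), c)))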